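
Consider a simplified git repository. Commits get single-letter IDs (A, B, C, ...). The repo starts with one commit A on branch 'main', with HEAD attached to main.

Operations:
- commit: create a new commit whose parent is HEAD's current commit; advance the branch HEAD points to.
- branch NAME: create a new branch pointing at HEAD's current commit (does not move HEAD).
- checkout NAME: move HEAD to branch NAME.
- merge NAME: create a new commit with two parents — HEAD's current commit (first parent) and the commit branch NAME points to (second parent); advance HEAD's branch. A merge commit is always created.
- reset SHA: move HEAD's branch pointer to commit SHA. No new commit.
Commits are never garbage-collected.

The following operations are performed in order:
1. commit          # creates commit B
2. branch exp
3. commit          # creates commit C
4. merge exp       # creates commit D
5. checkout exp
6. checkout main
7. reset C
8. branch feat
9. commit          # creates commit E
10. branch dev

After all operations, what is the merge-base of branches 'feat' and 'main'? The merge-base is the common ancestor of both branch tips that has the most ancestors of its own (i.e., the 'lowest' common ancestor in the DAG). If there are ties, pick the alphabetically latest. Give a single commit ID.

After op 1 (commit): HEAD=main@B [main=B]
After op 2 (branch): HEAD=main@B [exp=B main=B]
After op 3 (commit): HEAD=main@C [exp=B main=C]
After op 4 (merge): HEAD=main@D [exp=B main=D]
After op 5 (checkout): HEAD=exp@B [exp=B main=D]
After op 6 (checkout): HEAD=main@D [exp=B main=D]
After op 7 (reset): HEAD=main@C [exp=B main=C]
After op 8 (branch): HEAD=main@C [exp=B feat=C main=C]
After op 9 (commit): HEAD=main@E [exp=B feat=C main=E]
After op 10 (branch): HEAD=main@E [dev=E exp=B feat=C main=E]
ancestors(feat=C): ['A', 'B', 'C']
ancestors(main=E): ['A', 'B', 'C', 'E']
common: ['A', 'B', 'C']

Answer: C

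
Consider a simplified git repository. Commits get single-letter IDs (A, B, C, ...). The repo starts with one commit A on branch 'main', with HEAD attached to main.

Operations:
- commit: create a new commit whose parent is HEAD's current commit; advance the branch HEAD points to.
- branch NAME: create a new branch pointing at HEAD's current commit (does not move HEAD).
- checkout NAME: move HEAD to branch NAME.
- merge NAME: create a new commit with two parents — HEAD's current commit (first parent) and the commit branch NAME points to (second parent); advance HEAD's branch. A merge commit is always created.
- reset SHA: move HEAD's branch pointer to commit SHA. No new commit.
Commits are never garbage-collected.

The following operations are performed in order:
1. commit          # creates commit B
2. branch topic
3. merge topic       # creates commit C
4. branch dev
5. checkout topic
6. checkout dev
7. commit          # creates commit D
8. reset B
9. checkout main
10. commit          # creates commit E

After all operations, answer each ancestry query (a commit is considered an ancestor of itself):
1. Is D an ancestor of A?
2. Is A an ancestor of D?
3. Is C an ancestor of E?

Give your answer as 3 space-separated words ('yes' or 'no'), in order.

After op 1 (commit): HEAD=main@B [main=B]
After op 2 (branch): HEAD=main@B [main=B topic=B]
After op 3 (merge): HEAD=main@C [main=C topic=B]
After op 4 (branch): HEAD=main@C [dev=C main=C topic=B]
After op 5 (checkout): HEAD=topic@B [dev=C main=C topic=B]
After op 6 (checkout): HEAD=dev@C [dev=C main=C topic=B]
After op 7 (commit): HEAD=dev@D [dev=D main=C topic=B]
After op 8 (reset): HEAD=dev@B [dev=B main=C topic=B]
After op 9 (checkout): HEAD=main@C [dev=B main=C topic=B]
After op 10 (commit): HEAD=main@E [dev=B main=E topic=B]
ancestors(A) = {A}; D in? no
ancestors(D) = {A,B,C,D}; A in? yes
ancestors(E) = {A,B,C,E}; C in? yes

Answer: no yes yes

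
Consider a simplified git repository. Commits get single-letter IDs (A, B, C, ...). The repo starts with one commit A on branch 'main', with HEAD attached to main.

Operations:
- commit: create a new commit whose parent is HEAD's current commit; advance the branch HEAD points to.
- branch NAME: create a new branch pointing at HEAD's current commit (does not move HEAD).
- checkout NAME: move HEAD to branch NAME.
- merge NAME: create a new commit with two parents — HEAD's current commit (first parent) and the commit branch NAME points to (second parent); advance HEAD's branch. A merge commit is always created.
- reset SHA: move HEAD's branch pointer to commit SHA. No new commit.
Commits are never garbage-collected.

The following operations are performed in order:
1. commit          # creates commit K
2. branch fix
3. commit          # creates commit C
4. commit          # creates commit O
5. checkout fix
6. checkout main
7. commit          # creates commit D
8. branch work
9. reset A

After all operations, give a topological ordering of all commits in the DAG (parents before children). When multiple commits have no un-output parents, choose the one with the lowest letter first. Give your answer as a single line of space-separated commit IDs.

Answer: A K C O D

Derivation:
After op 1 (commit): HEAD=main@K [main=K]
After op 2 (branch): HEAD=main@K [fix=K main=K]
After op 3 (commit): HEAD=main@C [fix=K main=C]
After op 4 (commit): HEAD=main@O [fix=K main=O]
After op 5 (checkout): HEAD=fix@K [fix=K main=O]
After op 6 (checkout): HEAD=main@O [fix=K main=O]
After op 7 (commit): HEAD=main@D [fix=K main=D]
After op 8 (branch): HEAD=main@D [fix=K main=D work=D]
After op 9 (reset): HEAD=main@A [fix=K main=A work=D]
commit A: parents=[]
commit C: parents=['K']
commit D: parents=['O']
commit K: parents=['A']
commit O: parents=['C']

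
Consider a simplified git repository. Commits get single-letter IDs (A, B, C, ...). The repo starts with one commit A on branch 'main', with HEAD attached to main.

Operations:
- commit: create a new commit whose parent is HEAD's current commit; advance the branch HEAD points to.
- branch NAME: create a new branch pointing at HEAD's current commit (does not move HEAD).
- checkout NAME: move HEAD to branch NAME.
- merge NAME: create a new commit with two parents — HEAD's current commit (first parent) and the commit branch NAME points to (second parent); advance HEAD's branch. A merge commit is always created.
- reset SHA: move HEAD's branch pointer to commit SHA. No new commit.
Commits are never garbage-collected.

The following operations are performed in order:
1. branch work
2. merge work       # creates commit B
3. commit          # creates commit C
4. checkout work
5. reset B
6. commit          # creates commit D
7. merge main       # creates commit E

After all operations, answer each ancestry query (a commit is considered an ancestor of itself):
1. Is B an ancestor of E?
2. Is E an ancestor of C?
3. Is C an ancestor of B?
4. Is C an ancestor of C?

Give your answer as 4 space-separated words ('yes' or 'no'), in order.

After op 1 (branch): HEAD=main@A [main=A work=A]
After op 2 (merge): HEAD=main@B [main=B work=A]
After op 3 (commit): HEAD=main@C [main=C work=A]
After op 4 (checkout): HEAD=work@A [main=C work=A]
After op 5 (reset): HEAD=work@B [main=C work=B]
After op 6 (commit): HEAD=work@D [main=C work=D]
After op 7 (merge): HEAD=work@E [main=C work=E]
ancestors(E) = {A,B,C,D,E}; B in? yes
ancestors(C) = {A,B,C}; E in? no
ancestors(B) = {A,B}; C in? no
ancestors(C) = {A,B,C}; C in? yes

Answer: yes no no yes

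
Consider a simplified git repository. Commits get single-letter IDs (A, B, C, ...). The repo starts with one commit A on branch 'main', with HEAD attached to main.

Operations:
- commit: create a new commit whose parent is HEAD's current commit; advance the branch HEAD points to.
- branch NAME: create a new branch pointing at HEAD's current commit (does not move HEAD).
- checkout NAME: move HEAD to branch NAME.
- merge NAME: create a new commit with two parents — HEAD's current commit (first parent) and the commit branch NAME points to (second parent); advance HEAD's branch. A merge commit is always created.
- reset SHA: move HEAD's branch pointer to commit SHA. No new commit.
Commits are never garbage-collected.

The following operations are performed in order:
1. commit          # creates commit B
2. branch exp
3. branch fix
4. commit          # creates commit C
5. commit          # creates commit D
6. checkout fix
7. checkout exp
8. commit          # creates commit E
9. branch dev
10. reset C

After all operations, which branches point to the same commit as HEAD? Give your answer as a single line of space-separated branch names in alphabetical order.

After op 1 (commit): HEAD=main@B [main=B]
After op 2 (branch): HEAD=main@B [exp=B main=B]
After op 3 (branch): HEAD=main@B [exp=B fix=B main=B]
After op 4 (commit): HEAD=main@C [exp=B fix=B main=C]
After op 5 (commit): HEAD=main@D [exp=B fix=B main=D]
After op 6 (checkout): HEAD=fix@B [exp=B fix=B main=D]
After op 7 (checkout): HEAD=exp@B [exp=B fix=B main=D]
After op 8 (commit): HEAD=exp@E [exp=E fix=B main=D]
After op 9 (branch): HEAD=exp@E [dev=E exp=E fix=B main=D]
After op 10 (reset): HEAD=exp@C [dev=E exp=C fix=B main=D]

Answer: exp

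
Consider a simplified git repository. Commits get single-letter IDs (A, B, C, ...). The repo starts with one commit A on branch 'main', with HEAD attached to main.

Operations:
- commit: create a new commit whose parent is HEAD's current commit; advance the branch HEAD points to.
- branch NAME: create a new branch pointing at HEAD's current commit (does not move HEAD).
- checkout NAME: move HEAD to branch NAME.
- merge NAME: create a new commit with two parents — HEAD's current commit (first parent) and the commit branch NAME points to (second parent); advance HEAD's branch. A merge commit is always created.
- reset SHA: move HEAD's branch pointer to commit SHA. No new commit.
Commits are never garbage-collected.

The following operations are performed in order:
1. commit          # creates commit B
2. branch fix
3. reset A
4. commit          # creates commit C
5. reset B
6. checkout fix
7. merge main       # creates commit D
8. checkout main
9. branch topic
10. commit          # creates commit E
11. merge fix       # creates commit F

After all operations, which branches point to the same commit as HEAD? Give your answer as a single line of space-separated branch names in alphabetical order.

Answer: main

Derivation:
After op 1 (commit): HEAD=main@B [main=B]
After op 2 (branch): HEAD=main@B [fix=B main=B]
After op 3 (reset): HEAD=main@A [fix=B main=A]
After op 4 (commit): HEAD=main@C [fix=B main=C]
After op 5 (reset): HEAD=main@B [fix=B main=B]
After op 6 (checkout): HEAD=fix@B [fix=B main=B]
After op 7 (merge): HEAD=fix@D [fix=D main=B]
After op 8 (checkout): HEAD=main@B [fix=D main=B]
After op 9 (branch): HEAD=main@B [fix=D main=B topic=B]
After op 10 (commit): HEAD=main@E [fix=D main=E topic=B]
After op 11 (merge): HEAD=main@F [fix=D main=F topic=B]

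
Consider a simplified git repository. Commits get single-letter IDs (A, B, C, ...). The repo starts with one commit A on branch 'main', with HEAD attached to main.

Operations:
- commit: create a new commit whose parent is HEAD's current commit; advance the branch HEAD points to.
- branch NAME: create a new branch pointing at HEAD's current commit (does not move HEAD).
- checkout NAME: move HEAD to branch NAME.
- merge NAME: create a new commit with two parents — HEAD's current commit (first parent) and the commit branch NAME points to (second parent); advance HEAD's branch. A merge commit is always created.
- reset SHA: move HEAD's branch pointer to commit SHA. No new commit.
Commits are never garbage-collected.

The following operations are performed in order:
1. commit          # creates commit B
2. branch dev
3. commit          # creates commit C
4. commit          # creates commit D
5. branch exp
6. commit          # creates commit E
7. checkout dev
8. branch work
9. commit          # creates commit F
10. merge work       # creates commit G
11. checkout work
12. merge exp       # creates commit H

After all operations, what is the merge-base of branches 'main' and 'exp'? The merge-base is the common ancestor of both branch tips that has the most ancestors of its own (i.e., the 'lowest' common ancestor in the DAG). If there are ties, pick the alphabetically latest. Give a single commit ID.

Answer: D

Derivation:
After op 1 (commit): HEAD=main@B [main=B]
After op 2 (branch): HEAD=main@B [dev=B main=B]
After op 3 (commit): HEAD=main@C [dev=B main=C]
After op 4 (commit): HEAD=main@D [dev=B main=D]
After op 5 (branch): HEAD=main@D [dev=B exp=D main=D]
After op 6 (commit): HEAD=main@E [dev=B exp=D main=E]
After op 7 (checkout): HEAD=dev@B [dev=B exp=D main=E]
After op 8 (branch): HEAD=dev@B [dev=B exp=D main=E work=B]
After op 9 (commit): HEAD=dev@F [dev=F exp=D main=E work=B]
After op 10 (merge): HEAD=dev@G [dev=G exp=D main=E work=B]
After op 11 (checkout): HEAD=work@B [dev=G exp=D main=E work=B]
After op 12 (merge): HEAD=work@H [dev=G exp=D main=E work=H]
ancestors(main=E): ['A', 'B', 'C', 'D', 'E']
ancestors(exp=D): ['A', 'B', 'C', 'D']
common: ['A', 'B', 'C', 'D']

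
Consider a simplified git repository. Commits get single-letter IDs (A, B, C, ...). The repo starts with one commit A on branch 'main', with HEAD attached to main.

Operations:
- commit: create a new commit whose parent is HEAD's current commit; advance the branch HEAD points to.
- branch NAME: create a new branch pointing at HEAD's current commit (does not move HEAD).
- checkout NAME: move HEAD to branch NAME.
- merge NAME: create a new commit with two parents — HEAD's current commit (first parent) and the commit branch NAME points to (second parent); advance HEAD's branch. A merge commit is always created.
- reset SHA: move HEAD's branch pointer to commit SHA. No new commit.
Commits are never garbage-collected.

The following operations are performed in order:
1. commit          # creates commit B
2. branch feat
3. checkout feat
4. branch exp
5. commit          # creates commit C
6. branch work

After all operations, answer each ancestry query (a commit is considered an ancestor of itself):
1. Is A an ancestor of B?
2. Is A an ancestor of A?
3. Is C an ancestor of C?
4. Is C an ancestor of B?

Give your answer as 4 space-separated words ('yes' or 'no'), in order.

Answer: yes yes yes no

Derivation:
After op 1 (commit): HEAD=main@B [main=B]
After op 2 (branch): HEAD=main@B [feat=B main=B]
After op 3 (checkout): HEAD=feat@B [feat=B main=B]
After op 4 (branch): HEAD=feat@B [exp=B feat=B main=B]
After op 5 (commit): HEAD=feat@C [exp=B feat=C main=B]
After op 6 (branch): HEAD=feat@C [exp=B feat=C main=B work=C]
ancestors(B) = {A,B}; A in? yes
ancestors(A) = {A}; A in? yes
ancestors(C) = {A,B,C}; C in? yes
ancestors(B) = {A,B}; C in? no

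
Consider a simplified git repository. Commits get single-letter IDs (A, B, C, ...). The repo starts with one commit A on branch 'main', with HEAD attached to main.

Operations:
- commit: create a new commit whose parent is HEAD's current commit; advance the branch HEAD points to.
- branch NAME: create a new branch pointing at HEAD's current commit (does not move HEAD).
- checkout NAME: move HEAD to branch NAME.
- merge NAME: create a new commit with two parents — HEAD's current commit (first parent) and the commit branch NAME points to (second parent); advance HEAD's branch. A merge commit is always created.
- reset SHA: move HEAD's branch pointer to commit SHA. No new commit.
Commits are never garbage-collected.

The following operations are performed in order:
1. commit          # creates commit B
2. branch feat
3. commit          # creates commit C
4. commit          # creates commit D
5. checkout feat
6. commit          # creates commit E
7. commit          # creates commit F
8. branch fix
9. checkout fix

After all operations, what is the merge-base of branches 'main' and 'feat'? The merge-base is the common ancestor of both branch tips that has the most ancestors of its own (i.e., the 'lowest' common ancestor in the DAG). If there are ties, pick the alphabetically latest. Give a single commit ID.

Answer: B

Derivation:
After op 1 (commit): HEAD=main@B [main=B]
After op 2 (branch): HEAD=main@B [feat=B main=B]
After op 3 (commit): HEAD=main@C [feat=B main=C]
After op 4 (commit): HEAD=main@D [feat=B main=D]
After op 5 (checkout): HEAD=feat@B [feat=B main=D]
After op 6 (commit): HEAD=feat@E [feat=E main=D]
After op 7 (commit): HEAD=feat@F [feat=F main=D]
After op 8 (branch): HEAD=feat@F [feat=F fix=F main=D]
After op 9 (checkout): HEAD=fix@F [feat=F fix=F main=D]
ancestors(main=D): ['A', 'B', 'C', 'D']
ancestors(feat=F): ['A', 'B', 'E', 'F']
common: ['A', 'B']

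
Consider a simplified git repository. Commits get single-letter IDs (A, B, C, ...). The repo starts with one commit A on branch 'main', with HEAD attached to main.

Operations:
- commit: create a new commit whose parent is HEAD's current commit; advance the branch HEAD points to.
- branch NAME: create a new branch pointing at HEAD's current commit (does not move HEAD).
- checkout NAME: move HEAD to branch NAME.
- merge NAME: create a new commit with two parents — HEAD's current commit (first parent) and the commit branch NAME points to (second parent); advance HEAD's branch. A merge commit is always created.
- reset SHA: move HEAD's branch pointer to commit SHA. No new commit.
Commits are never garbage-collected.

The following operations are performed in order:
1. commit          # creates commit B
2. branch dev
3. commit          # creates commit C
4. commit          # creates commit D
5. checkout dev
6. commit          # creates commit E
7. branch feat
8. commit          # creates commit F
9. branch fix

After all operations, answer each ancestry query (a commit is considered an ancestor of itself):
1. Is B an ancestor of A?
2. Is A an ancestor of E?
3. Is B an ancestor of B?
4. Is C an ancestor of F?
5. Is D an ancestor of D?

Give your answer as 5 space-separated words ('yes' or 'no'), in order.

After op 1 (commit): HEAD=main@B [main=B]
After op 2 (branch): HEAD=main@B [dev=B main=B]
After op 3 (commit): HEAD=main@C [dev=B main=C]
After op 4 (commit): HEAD=main@D [dev=B main=D]
After op 5 (checkout): HEAD=dev@B [dev=B main=D]
After op 6 (commit): HEAD=dev@E [dev=E main=D]
After op 7 (branch): HEAD=dev@E [dev=E feat=E main=D]
After op 8 (commit): HEAD=dev@F [dev=F feat=E main=D]
After op 9 (branch): HEAD=dev@F [dev=F feat=E fix=F main=D]
ancestors(A) = {A}; B in? no
ancestors(E) = {A,B,E}; A in? yes
ancestors(B) = {A,B}; B in? yes
ancestors(F) = {A,B,E,F}; C in? no
ancestors(D) = {A,B,C,D}; D in? yes

Answer: no yes yes no yes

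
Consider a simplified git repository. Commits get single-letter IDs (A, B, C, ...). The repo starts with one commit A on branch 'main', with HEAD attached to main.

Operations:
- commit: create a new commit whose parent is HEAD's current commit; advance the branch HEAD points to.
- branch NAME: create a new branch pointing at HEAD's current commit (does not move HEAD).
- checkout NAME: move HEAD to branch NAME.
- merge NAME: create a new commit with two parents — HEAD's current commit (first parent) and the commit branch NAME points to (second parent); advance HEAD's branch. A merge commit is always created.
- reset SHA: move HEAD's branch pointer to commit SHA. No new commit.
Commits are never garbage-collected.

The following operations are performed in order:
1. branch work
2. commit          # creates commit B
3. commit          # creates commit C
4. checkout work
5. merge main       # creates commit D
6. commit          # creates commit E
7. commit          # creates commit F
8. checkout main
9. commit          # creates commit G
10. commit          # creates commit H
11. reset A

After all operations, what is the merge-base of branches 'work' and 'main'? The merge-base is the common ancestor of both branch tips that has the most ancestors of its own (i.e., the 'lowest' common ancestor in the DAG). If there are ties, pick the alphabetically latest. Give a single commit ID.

After op 1 (branch): HEAD=main@A [main=A work=A]
After op 2 (commit): HEAD=main@B [main=B work=A]
After op 3 (commit): HEAD=main@C [main=C work=A]
After op 4 (checkout): HEAD=work@A [main=C work=A]
After op 5 (merge): HEAD=work@D [main=C work=D]
After op 6 (commit): HEAD=work@E [main=C work=E]
After op 7 (commit): HEAD=work@F [main=C work=F]
After op 8 (checkout): HEAD=main@C [main=C work=F]
After op 9 (commit): HEAD=main@G [main=G work=F]
After op 10 (commit): HEAD=main@H [main=H work=F]
After op 11 (reset): HEAD=main@A [main=A work=F]
ancestors(work=F): ['A', 'B', 'C', 'D', 'E', 'F']
ancestors(main=A): ['A']
common: ['A']

Answer: A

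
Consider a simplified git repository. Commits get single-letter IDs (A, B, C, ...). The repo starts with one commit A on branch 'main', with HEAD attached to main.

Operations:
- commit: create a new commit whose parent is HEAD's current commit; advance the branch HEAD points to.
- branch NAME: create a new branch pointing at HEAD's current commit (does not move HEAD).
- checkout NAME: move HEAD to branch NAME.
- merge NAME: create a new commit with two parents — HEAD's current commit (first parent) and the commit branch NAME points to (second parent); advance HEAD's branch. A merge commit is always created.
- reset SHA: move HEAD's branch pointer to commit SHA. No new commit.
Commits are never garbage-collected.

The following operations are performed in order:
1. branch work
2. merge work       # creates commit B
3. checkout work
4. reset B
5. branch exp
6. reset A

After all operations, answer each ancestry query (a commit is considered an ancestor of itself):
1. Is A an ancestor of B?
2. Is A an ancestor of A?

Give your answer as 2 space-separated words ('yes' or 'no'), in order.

Answer: yes yes

Derivation:
After op 1 (branch): HEAD=main@A [main=A work=A]
After op 2 (merge): HEAD=main@B [main=B work=A]
After op 3 (checkout): HEAD=work@A [main=B work=A]
After op 4 (reset): HEAD=work@B [main=B work=B]
After op 5 (branch): HEAD=work@B [exp=B main=B work=B]
After op 6 (reset): HEAD=work@A [exp=B main=B work=A]
ancestors(B) = {A,B}; A in? yes
ancestors(A) = {A}; A in? yes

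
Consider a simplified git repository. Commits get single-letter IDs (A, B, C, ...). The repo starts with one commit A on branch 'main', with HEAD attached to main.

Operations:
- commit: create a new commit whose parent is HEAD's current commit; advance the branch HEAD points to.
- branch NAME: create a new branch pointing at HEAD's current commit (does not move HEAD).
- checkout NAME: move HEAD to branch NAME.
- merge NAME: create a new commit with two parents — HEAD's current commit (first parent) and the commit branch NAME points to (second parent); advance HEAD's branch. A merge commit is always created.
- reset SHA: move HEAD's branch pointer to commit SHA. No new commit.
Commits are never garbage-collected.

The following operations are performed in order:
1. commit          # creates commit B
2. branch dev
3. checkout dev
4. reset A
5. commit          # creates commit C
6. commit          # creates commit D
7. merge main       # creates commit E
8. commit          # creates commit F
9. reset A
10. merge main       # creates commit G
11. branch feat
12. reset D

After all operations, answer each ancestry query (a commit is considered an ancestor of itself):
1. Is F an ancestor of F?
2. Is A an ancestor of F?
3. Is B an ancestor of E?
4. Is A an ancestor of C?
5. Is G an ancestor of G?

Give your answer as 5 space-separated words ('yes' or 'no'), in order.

After op 1 (commit): HEAD=main@B [main=B]
After op 2 (branch): HEAD=main@B [dev=B main=B]
After op 3 (checkout): HEAD=dev@B [dev=B main=B]
After op 4 (reset): HEAD=dev@A [dev=A main=B]
After op 5 (commit): HEAD=dev@C [dev=C main=B]
After op 6 (commit): HEAD=dev@D [dev=D main=B]
After op 7 (merge): HEAD=dev@E [dev=E main=B]
After op 8 (commit): HEAD=dev@F [dev=F main=B]
After op 9 (reset): HEAD=dev@A [dev=A main=B]
After op 10 (merge): HEAD=dev@G [dev=G main=B]
After op 11 (branch): HEAD=dev@G [dev=G feat=G main=B]
After op 12 (reset): HEAD=dev@D [dev=D feat=G main=B]
ancestors(F) = {A,B,C,D,E,F}; F in? yes
ancestors(F) = {A,B,C,D,E,F}; A in? yes
ancestors(E) = {A,B,C,D,E}; B in? yes
ancestors(C) = {A,C}; A in? yes
ancestors(G) = {A,B,G}; G in? yes

Answer: yes yes yes yes yes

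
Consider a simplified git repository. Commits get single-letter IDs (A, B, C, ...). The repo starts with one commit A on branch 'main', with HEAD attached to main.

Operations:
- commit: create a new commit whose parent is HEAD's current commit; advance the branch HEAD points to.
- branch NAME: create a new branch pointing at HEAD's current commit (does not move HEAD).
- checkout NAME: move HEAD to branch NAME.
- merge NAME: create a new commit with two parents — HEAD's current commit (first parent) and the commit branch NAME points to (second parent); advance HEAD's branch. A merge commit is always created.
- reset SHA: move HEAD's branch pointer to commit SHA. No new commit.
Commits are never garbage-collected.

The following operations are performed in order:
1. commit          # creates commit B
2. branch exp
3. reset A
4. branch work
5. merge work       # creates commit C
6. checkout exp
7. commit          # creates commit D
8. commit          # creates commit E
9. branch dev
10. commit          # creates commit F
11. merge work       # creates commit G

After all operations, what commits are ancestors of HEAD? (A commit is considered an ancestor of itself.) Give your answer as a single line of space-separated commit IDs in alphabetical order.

After op 1 (commit): HEAD=main@B [main=B]
After op 2 (branch): HEAD=main@B [exp=B main=B]
After op 3 (reset): HEAD=main@A [exp=B main=A]
After op 4 (branch): HEAD=main@A [exp=B main=A work=A]
After op 5 (merge): HEAD=main@C [exp=B main=C work=A]
After op 6 (checkout): HEAD=exp@B [exp=B main=C work=A]
After op 7 (commit): HEAD=exp@D [exp=D main=C work=A]
After op 8 (commit): HEAD=exp@E [exp=E main=C work=A]
After op 9 (branch): HEAD=exp@E [dev=E exp=E main=C work=A]
After op 10 (commit): HEAD=exp@F [dev=E exp=F main=C work=A]
After op 11 (merge): HEAD=exp@G [dev=E exp=G main=C work=A]

Answer: A B D E F G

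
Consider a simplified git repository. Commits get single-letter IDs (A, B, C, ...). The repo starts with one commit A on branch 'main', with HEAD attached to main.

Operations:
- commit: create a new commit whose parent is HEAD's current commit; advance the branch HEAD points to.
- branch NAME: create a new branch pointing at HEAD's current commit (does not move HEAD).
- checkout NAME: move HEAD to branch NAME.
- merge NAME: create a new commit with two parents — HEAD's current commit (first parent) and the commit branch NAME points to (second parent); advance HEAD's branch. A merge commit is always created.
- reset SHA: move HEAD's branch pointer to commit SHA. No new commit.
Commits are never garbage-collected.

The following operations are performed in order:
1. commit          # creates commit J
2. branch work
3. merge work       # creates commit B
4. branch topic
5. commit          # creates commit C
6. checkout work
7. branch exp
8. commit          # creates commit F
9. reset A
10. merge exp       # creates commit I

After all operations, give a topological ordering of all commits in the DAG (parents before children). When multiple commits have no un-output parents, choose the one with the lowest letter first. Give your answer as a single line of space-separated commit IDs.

After op 1 (commit): HEAD=main@J [main=J]
After op 2 (branch): HEAD=main@J [main=J work=J]
After op 3 (merge): HEAD=main@B [main=B work=J]
After op 4 (branch): HEAD=main@B [main=B topic=B work=J]
After op 5 (commit): HEAD=main@C [main=C topic=B work=J]
After op 6 (checkout): HEAD=work@J [main=C topic=B work=J]
After op 7 (branch): HEAD=work@J [exp=J main=C topic=B work=J]
After op 8 (commit): HEAD=work@F [exp=J main=C topic=B work=F]
After op 9 (reset): HEAD=work@A [exp=J main=C topic=B work=A]
After op 10 (merge): HEAD=work@I [exp=J main=C topic=B work=I]
commit A: parents=[]
commit B: parents=['J', 'J']
commit C: parents=['B']
commit F: parents=['J']
commit I: parents=['A', 'J']
commit J: parents=['A']

Answer: A J B C F I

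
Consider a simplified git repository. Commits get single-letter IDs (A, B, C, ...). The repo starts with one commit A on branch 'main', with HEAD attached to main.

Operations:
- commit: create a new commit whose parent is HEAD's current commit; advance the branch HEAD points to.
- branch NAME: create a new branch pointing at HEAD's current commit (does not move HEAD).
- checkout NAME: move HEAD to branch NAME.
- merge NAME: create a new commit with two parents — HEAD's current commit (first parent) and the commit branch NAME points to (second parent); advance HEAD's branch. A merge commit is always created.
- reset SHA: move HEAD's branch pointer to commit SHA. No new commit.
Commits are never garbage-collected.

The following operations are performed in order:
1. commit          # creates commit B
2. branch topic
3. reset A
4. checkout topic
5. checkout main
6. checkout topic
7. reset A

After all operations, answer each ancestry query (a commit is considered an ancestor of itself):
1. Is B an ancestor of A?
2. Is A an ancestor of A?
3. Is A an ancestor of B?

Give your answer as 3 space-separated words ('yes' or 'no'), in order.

After op 1 (commit): HEAD=main@B [main=B]
After op 2 (branch): HEAD=main@B [main=B topic=B]
After op 3 (reset): HEAD=main@A [main=A topic=B]
After op 4 (checkout): HEAD=topic@B [main=A topic=B]
After op 5 (checkout): HEAD=main@A [main=A topic=B]
After op 6 (checkout): HEAD=topic@B [main=A topic=B]
After op 7 (reset): HEAD=topic@A [main=A topic=A]
ancestors(A) = {A}; B in? no
ancestors(A) = {A}; A in? yes
ancestors(B) = {A,B}; A in? yes

Answer: no yes yes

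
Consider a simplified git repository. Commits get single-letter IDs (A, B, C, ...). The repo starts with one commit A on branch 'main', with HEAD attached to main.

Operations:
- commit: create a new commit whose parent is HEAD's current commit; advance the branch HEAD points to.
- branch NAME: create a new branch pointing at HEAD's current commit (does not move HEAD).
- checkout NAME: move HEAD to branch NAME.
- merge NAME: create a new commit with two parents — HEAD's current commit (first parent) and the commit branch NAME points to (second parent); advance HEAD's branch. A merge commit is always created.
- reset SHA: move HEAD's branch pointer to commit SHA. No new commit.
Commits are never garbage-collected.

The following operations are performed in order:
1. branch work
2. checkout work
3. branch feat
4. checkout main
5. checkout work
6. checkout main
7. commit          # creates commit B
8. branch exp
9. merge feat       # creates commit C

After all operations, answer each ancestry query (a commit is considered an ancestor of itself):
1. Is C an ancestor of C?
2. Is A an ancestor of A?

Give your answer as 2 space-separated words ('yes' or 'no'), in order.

After op 1 (branch): HEAD=main@A [main=A work=A]
After op 2 (checkout): HEAD=work@A [main=A work=A]
After op 3 (branch): HEAD=work@A [feat=A main=A work=A]
After op 4 (checkout): HEAD=main@A [feat=A main=A work=A]
After op 5 (checkout): HEAD=work@A [feat=A main=A work=A]
After op 6 (checkout): HEAD=main@A [feat=A main=A work=A]
After op 7 (commit): HEAD=main@B [feat=A main=B work=A]
After op 8 (branch): HEAD=main@B [exp=B feat=A main=B work=A]
After op 9 (merge): HEAD=main@C [exp=B feat=A main=C work=A]
ancestors(C) = {A,B,C}; C in? yes
ancestors(A) = {A}; A in? yes

Answer: yes yes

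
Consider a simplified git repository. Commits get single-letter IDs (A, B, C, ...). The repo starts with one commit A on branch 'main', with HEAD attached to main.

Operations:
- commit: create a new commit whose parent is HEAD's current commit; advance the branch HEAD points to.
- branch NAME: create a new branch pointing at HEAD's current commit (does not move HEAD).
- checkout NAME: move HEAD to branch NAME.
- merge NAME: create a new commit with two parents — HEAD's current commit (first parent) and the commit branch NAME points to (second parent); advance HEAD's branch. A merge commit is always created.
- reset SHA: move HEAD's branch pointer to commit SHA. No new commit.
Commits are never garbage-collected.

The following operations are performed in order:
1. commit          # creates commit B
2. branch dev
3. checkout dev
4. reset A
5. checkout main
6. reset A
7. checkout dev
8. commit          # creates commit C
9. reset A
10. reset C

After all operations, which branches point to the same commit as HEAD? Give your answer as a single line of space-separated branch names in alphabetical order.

Answer: dev

Derivation:
After op 1 (commit): HEAD=main@B [main=B]
After op 2 (branch): HEAD=main@B [dev=B main=B]
After op 3 (checkout): HEAD=dev@B [dev=B main=B]
After op 4 (reset): HEAD=dev@A [dev=A main=B]
After op 5 (checkout): HEAD=main@B [dev=A main=B]
After op 6 (reset): HEAD=main@A [dev=A main=A]
After op 7 (checkout): HEAD=dev@A [dev=A main=A]
After op 8 (commit): HEAD=dev@C [dev=C main=A]
After op 9 (reset): HEAD=dev@A [dev=A main=A]
After op 10 (reset): HEAD=dev@C [dev=C main=A]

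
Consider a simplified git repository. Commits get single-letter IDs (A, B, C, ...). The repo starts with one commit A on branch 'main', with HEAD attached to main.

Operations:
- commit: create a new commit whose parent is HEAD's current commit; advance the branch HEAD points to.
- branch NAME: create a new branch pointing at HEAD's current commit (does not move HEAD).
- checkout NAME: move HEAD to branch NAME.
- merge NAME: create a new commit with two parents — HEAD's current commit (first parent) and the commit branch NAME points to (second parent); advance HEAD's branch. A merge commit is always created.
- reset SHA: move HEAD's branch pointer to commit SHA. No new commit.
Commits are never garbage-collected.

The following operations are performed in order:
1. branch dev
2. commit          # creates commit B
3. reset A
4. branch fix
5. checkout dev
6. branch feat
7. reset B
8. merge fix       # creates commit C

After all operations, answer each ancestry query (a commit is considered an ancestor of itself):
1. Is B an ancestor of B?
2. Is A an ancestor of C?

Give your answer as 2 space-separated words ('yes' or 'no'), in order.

Answer: yes yes

Derivation:
After op 1 (branch): HEAD=main@A [dev=A main=A]
After op 2 (commit): HEAD=main@B [dev=A main=B]
After op 3 (reset): HEAD=main@A [dev=A main=A]
After op 4 (branch): HEAD=main@A [dev=A fix=A main=A]
After op 5 (checkout): HEAD=dev@A [dev=A fix=A main=A]
After op 6 (branch): HEAD=dev@A [dev=A feat=A fix=A main=A]
After op 7 (reset): HEAD=dev@B [dev=B feat=A fix=A main=A]
After op 8 (merge): HEAD=dev@C [dev=C feat=A fix=A main=A]
ancestors(B) = {A,B}; B in? yes
ancestors(C) = {A,B,C}; A in? yes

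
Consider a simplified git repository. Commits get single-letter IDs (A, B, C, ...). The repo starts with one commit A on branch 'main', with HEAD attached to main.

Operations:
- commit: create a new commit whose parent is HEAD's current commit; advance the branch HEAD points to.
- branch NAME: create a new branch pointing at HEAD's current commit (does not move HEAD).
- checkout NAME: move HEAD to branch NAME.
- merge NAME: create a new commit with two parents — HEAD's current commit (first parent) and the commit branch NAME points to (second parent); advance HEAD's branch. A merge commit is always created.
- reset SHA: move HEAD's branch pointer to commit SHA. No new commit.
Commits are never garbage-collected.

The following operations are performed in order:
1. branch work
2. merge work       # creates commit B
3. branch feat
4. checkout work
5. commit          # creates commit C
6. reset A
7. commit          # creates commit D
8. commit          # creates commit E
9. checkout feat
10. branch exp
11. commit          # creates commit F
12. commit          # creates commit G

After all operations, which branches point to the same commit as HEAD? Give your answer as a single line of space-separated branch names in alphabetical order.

Answer: feat

Derivation:
After op 1 (branch): HEAD=main@A [main=A work=A]
After op 2 (merge): HEAD=main@B [main=B work=A]
After op 3 (branch): HEAD=main@B [feat=B main=B work=A]
After op 4 (checkout): HEAD=work@A [feat=B main=B work=A]
After op 5 (commit): HEAD=work@C [feat=B main=B work=C]
After op 6 (reset): HEAD=work@A [feat=B main=B work=A]
After op 7 (commit): HEAD=work@D [feat=B main=B work=D]
After op 8 (commit): HEAD=work@E [feat=B main=B work=E]
After op 9 (checkout): HEAD=feat@B [feat=B main=B work=E]
After op 10 (branch): HEAD=feat@B [exp=B feat=B main=B work=E]
After op 11 (commit): HEAD=feat@F [exp=B feat=F main=B work=E]
After op 12 (commit): HEAD=feat@G [exp=B feat=G main=B work=E]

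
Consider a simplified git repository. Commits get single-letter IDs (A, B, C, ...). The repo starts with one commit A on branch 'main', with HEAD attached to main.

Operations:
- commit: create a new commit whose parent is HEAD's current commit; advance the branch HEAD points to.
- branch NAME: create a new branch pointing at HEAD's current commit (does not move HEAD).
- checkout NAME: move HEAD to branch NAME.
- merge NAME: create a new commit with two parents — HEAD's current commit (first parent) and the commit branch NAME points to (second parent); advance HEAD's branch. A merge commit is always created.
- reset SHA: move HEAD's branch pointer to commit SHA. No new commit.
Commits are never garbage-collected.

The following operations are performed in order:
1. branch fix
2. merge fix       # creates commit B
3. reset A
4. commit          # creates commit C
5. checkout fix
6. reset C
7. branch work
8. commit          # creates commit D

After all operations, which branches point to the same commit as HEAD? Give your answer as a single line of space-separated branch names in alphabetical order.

Answer: fix

Derivation:
After op 1 (branch): HEAD=main@A [fix=A main=A]
After op 2 (merge): HEAD=main@B [fix=A main=B]
After op 3 (reset): HEAD=main@A [fix=A main=A]
After op 4 (commit): HEAD=main@C [fix=A main=C]
After op 5 (checkout): HEAD=fix@A [fix=A main=C]
After op 6 (reset): HEAD=fix@C [fix=C main=C]
After op 7 (branch): HEAD=fix@C [fix=C main=C work=C]
After op 8 (commit): HEAD=fix@D [fix=D main=C work=C]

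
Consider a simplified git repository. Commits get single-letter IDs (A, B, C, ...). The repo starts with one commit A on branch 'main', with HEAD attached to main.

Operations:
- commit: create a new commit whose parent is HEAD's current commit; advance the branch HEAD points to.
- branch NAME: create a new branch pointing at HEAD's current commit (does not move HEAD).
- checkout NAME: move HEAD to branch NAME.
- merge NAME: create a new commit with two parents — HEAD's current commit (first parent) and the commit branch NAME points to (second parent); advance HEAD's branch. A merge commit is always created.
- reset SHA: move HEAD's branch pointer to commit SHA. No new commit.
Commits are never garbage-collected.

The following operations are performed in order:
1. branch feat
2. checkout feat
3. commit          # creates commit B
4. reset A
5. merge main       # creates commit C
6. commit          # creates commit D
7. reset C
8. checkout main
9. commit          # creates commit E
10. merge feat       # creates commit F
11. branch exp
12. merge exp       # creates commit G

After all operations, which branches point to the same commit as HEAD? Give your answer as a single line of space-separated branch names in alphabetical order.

Answer: main

Derivation:
After op 1 (branch): HEAD=main@A [feat=A main=A]
After op 2 (checkout): HEAD=feat@A [feat=A main=A]
After op 3 (commit): HEAD=feat@B [feat=B main=A]
After op 4 (reset): HEAD=feat@A [feat=A main=A]
After op 5 (merge): HEAD=feat@C [feat=C main=A]
After op 6 (commit): HEAD=feat@D [feat=D main=A]
After op 7 (reset): HEAD=feat@C [feat=C main=A]
After op 8 (checkout): HEAD=main@A [feat=C main=A]
After op 9 (commit): HEAD=main@E [feat=C main=E]
After op 10 (merge): HEAD=main@F [feat=C main=F]
After op 11 (branch): HEAD=main@F [exp=F feat=C main=F]
After op 12 (merge): HEAD=main@G [exp=F feat=C main=G]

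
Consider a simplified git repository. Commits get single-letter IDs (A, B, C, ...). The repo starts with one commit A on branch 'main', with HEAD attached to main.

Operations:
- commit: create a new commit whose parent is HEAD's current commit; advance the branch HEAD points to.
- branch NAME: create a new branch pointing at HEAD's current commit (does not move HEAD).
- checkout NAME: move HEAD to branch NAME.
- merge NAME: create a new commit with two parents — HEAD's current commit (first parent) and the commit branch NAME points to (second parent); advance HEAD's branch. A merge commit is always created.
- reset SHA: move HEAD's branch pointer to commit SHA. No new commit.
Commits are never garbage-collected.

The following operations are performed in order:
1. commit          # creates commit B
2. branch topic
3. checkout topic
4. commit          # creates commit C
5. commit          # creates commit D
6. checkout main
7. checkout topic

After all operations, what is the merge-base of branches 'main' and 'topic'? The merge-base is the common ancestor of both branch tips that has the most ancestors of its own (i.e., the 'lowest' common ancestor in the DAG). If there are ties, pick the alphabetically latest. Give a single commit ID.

After op 1 (commit): HEAD=main@B [main=B]
After op 2 (branch): HEAD=main@B [main=B topic=B]
After op 3 (checkout): HEAD=topic@B [main=B topic=B]
After op 4 (commit): HEAD=topic@C [main=B topic=C]
After op 5 (commit): HEAD=topic@D [main=B topic=D]
After op 6 (checkout): HEAD=main@B [main=B topic=D]
After op 7 (checkout): HEAD=topic@D [main=B topic=D]
ancestors(main=B): ['A', 'B']
ancestors(topic=D): ['A', 'B', 'C', 'D']
common: ['A', 'B']

Answer: B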